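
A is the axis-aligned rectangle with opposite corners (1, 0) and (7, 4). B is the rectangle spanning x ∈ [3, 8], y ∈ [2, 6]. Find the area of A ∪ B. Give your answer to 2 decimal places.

36.00

By inclusion–exclusion:
Individual areas: |A| = 24, |B| = 20.
|A∩B|: x∈[3,7], y∈[2,4] → 4·2 = 8.
|A ∪ B| = 44 − 8 = 36.00.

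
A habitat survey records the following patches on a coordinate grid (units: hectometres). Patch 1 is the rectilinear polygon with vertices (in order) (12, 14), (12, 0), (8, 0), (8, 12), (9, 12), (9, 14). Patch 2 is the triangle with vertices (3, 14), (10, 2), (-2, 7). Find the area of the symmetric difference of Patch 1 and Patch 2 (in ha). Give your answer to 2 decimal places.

|Patch 1| = 54, |Patch 2| = 54.5, |Patch 1∩Patch 2| = 2.5952.
|Patch 1 △ Patch 2| = |Patch 1| + |Patch 2| − 2·|Patch 1∩Patch 2| = 54 + 54.5 − 5.1905 = 103.31.

103.31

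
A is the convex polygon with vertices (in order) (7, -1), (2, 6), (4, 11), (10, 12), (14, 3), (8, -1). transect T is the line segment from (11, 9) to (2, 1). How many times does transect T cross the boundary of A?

1

The segment meets the boundary at (4.184,2.942).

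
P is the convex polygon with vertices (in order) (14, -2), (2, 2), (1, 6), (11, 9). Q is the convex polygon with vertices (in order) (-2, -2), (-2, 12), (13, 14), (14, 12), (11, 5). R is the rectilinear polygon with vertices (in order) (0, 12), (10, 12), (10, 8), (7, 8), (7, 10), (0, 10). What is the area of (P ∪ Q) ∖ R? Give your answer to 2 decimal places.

171.31

|P ∪ Q| = 197.3137.
|(P ∪ Q) ∩ R| = 26.
|(P ∪ Q) ∖ R| = 197.3137 − 26 = 171.31.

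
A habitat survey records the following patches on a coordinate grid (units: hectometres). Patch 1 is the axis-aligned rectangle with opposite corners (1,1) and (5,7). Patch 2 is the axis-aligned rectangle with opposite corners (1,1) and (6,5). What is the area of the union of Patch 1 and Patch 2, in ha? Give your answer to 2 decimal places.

28.00

By inclusion–exclusion:
Individual areas: |Patch 1| = 24, |Patch 2| = 20.
|Patch 1∩Patch 2|: x∈[1,5], y∈[1,5] → 4·4 = 16.
|Patch 1 ∪ Patch 2| = 44 − 16 = 28.00.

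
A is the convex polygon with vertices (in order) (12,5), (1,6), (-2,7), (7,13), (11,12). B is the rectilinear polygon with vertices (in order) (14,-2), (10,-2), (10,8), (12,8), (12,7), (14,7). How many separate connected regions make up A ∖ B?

1

A ∖ B is a single connected region.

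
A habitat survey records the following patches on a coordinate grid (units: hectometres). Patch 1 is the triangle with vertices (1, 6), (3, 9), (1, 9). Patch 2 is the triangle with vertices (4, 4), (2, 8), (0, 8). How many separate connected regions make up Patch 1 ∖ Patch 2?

Patch 1 ∖ Patch 2 splits into 2 disjoint pieces (area 0.2, area 1.7143).

2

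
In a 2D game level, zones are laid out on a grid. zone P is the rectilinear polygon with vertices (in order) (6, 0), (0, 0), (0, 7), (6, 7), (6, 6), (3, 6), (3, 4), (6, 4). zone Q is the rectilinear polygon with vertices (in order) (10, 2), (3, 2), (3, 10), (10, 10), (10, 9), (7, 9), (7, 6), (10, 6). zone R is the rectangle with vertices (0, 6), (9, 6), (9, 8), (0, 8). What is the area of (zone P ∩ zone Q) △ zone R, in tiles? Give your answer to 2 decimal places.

|zone P ∩ zone Q| = 9.
|(zone P ∩ zone Q) ∩ zone R| = 3.
|(zone P ∩ zone Q) △ zone R| = 9 + 18 − 6 = 21.00.

21.00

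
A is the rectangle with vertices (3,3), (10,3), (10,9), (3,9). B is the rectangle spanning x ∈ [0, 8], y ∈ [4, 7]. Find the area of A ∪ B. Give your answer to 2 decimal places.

By inclusion–exclusion:
Individual areas: |A| = 42, |B| = 24.
|A∩B|: x∈[3,8], y∈[4,7] → 5·3 = 15.
|A ∪ B| = 66 − 15 = 51.00.

51.00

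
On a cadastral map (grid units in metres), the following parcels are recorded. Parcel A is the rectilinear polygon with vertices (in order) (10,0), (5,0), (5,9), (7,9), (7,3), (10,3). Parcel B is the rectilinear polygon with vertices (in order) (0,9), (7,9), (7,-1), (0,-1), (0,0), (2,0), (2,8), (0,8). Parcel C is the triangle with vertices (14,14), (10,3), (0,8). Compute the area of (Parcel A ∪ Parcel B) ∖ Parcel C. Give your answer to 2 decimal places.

|Parcel A ∪ Parcel B| = 63.
|(Parcel A ∪ Parcel B) ∩ Parcel C| = 17.0833.
|(Parcel A ∪ Parcel B) ∖ Parcel C| = 63 − 17.0833 = 45.92.

45.92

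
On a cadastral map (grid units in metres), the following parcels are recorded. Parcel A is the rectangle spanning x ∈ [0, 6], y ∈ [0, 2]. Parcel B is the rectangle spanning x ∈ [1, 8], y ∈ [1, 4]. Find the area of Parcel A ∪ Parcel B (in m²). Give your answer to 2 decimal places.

28.00

By inclusion–exclusion:
Individual areas: |Parcel A| = 12, |Parcel B| = 21.
|Parcel A∩Parcel B|: x∈[1,6], y∈[1,2] → 5·1 = 5.
|Parcel A ∪ Parcel B| = 33 − 5 = 28.00.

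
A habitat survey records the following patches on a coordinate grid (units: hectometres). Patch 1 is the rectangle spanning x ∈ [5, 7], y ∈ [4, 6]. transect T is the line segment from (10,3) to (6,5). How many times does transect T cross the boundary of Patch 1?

The segment meets the boundary at (7,4.5).

1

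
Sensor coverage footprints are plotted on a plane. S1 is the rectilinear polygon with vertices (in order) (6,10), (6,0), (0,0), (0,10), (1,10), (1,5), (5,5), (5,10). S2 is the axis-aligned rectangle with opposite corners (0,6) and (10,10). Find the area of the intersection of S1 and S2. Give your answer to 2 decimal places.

8.00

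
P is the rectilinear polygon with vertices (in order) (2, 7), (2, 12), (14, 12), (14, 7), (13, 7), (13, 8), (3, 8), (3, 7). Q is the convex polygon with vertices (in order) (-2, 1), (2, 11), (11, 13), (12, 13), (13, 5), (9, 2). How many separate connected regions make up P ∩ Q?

1

P ∩ Q is a single connected region.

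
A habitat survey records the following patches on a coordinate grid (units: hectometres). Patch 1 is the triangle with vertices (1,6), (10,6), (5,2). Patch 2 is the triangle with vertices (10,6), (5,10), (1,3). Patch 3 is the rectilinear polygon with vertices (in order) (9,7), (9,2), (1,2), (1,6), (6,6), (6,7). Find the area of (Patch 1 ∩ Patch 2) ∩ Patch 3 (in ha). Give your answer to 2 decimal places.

9.02

The region (Patch 1 ∩ Patch 2) ∩ Patch 3 is the polygon with vertices (3.25,3.75), (2.091,4.909), (2.714,6), (6,6), (9,6), (9,5.667).
By the shoelace formula its area is 9.02.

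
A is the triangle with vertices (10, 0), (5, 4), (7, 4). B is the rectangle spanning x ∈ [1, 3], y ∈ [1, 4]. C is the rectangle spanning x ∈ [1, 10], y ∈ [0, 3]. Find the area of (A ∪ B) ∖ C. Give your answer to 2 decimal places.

3.75

|A ∪ B| = 10.
|(A ∪ B) ∩ C| = 6.25.
|(A ∪ B) ∖ C| = 10 − 6.25 = 3.75.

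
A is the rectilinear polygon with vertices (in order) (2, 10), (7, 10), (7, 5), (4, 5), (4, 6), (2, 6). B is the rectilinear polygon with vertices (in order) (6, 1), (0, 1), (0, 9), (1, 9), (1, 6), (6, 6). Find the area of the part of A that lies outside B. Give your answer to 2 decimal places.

|A| = 23, |A∩B| = 2.
|A ∖ B| = |A| − |A∩B| = 23 − 2 = 21.00.

21.00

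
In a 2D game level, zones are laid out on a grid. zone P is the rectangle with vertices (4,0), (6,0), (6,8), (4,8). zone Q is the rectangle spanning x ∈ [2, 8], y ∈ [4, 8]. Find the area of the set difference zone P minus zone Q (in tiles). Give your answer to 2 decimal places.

|zone P∩zone Q|: x∈[4,6], y∈[4,8] → 2·4 = 8.
|zone P| = 16.
|zone P ∖ zone Q| = |zone P| − |zone P∩zone Q| = 16 − 8 = 8.00.

8.00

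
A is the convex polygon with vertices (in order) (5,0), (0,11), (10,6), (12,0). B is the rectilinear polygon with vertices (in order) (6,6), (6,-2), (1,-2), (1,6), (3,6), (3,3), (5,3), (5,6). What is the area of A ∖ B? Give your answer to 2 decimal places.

|A| = 63.5, |A∩B| = 8.6273.
|A ∖ B| = |A| − |A∩B| = 63.5 − 8.6273 = 54.87.

54.87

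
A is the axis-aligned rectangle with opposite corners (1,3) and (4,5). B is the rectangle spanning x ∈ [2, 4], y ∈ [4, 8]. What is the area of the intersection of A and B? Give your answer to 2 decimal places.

|A∩B|: x∈[2,4], y∈[4,5] → 2·1 = 2.

2.00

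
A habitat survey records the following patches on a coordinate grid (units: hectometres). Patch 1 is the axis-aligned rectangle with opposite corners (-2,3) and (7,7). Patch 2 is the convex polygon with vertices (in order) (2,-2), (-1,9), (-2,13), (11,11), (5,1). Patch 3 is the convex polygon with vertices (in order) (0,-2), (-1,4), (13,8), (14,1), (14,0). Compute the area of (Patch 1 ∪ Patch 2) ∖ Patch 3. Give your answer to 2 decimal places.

75.41

|Patch 1 ∪ Patch 2| = 108.897.
|(Patch 1 ∪ Patch 2) ∩ Patch 3| = 33.4904.
|(Patch 1 ∪ Patch 2) ∖ Patch 3| = 108.897 − 33.4904 = 75.41.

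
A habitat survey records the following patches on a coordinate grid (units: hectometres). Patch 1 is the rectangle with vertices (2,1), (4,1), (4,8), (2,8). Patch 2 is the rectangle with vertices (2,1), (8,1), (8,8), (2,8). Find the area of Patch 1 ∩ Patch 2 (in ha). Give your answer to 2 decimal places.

14.00

|Patch 1∩Patch 2|: x∈[2,4], y∈[1,8] → 2·7 = 14.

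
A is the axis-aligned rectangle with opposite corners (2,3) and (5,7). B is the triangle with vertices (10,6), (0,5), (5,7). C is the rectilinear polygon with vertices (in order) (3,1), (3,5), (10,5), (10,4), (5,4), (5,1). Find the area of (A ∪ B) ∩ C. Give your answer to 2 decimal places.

4.00

The region (A ∪ B) ∩ C is the polygon with vertices (3,3), (3,5), (5,5), (5,4), (5,3).
By the shoelace formula its area is 4.00.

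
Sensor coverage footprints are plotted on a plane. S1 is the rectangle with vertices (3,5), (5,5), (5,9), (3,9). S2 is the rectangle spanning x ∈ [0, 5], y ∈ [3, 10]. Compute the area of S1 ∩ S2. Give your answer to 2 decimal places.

|S1∩S2|: x∈[3,5], y∈[5,9] → 2·4 = 8.

8.00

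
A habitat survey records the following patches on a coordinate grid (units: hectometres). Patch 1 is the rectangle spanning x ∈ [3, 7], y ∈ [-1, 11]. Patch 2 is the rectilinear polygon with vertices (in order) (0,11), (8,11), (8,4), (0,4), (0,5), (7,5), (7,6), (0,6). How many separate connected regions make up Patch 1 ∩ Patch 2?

2

Patch 1 ∩ Patch 2 splits into 2 disjoint pieces (area 4, area 20).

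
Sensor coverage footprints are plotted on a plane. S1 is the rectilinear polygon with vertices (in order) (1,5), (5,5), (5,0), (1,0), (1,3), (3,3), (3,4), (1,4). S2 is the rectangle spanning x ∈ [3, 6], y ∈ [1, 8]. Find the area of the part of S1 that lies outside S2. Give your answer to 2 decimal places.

10.00

|S1| = 18, |S1∩S2| = 8.
|S1 ∖ S2| = |S1| − |S1∩S2| = 18 − 8 = 10.00.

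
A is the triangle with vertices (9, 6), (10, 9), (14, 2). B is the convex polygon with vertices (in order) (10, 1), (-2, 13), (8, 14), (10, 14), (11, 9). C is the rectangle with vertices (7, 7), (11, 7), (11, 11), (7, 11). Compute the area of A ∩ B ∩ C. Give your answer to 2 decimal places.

The intersection is the polygon with vertices (10.82,7.564), (10.75,7), (9.333,7), (10,9).
By the shoelace formula its area is 1.70.

1.70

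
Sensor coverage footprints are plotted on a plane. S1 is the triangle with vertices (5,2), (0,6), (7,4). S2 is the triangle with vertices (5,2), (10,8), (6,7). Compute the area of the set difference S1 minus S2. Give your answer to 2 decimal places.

|S1| = 9, |S1∩S2| = 1.5998.
|S1 ∖ S2| = |S1| − |S1∩S2| = 9 − 1.5998 = 7.40.

7.40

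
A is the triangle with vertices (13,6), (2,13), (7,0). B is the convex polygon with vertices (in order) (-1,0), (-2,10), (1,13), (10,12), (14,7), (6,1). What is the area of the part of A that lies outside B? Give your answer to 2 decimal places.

6.44

|A| = 54, |A∩B| = 47.5562.
|A ∖ B| = |A| − |A∩B| = 54 − 47.5562 = 6.44.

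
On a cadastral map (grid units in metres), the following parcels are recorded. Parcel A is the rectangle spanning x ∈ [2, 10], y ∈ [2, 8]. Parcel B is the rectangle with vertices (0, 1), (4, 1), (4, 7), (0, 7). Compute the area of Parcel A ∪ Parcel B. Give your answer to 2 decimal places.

62.00

By inclusion–exclusion:
Individual areas: |Parcel A| = 48, |Parcel B| = 24.
|Parcel A∩Parcel B|: x∈[2,4], y∈[2,7] → 2·5 = 10.
|Parcel A ∪ Parcel B| = 72 − 10 = 62.00.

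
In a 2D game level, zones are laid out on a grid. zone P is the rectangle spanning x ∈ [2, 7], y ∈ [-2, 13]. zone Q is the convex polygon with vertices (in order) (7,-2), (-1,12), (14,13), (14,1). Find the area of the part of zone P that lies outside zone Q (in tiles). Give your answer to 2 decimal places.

25.04

|zone P| = 75, |zone P∩zone Q| = 49.9583.
|zone P ∖ zone Q| = |zone P| − |zone P∩zone Q| = 75 − 49.9583 = 25.04.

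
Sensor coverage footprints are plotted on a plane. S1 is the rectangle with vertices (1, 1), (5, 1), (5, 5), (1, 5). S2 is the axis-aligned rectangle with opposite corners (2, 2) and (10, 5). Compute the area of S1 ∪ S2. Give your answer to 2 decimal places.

31.00

By inclusion–exclusion:
Individual areas: |S1| = 16, |S2| = 24.
|S1∩S2|: x∈[2,5], y∈[2,5] → 3·3 = 9.
|S1 ∪ S2| = 40 − 9 = 31.00.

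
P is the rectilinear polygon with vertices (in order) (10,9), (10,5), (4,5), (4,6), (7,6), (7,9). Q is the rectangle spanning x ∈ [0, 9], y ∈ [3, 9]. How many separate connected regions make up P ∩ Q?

P ∩ Q is a single connected region.

1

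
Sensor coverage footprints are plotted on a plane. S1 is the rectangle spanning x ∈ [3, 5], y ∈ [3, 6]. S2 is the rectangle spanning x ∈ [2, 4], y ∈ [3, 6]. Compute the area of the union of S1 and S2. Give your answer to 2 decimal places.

By inclusion–exclusion:
Individual areas: |S1| = 6, |S2| = 6.
|S1∩S2|: x∈[3,4], y∈[3,6] → 1·3 = 3.
|S1 ∪ S2| = 12 − 3 = 9.00.

9.00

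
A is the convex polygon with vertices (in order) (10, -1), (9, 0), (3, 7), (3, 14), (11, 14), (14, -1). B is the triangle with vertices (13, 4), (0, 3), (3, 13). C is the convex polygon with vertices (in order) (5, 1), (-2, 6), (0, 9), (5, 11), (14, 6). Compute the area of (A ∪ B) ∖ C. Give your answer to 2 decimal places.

68.06

|A ∪ B| = 135.366.
|(A ∪ B) ∩ C| = 67.3017.
|(A ∪ B) ∖ C| = 135.366 − 67.3017 = 68.06.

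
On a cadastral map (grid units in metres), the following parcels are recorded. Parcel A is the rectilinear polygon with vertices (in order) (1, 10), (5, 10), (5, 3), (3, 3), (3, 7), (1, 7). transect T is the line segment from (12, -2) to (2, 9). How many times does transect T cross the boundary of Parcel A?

1

The segment meets the boundary at (5,5.7).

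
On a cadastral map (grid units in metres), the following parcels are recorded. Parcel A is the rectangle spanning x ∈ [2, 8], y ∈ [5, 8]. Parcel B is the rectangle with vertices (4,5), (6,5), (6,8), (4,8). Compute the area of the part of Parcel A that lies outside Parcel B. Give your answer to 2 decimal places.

12.00

|Parcel A∩Parcel B|: x∈[4,6], y∈[5,8] → 2·3 = 6.
|Parcel A| = 18.
|Parcel A ∖ Parcel B| = |Parcel A| − |Parcel A∩Parcel B| = 18 − 6 = 12.00.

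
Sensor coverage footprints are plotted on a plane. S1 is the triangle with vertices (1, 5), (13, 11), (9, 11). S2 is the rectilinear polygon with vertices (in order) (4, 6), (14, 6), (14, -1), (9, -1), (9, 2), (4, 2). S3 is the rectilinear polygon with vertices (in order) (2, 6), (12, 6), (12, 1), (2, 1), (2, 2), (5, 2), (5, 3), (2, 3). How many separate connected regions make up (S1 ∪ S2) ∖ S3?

(S1 ∪ S2) ∖ S3 splits into 4 disjoint pieces (area 11.6667, area 0.125, area 20, area 1).

4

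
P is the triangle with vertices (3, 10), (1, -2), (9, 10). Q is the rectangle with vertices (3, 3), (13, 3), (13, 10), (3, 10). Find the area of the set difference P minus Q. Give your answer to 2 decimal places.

10.33

|P| = 36, |P∩Q| = 25.6667.
|P ∖ Q| = |P| − |P∩Q| = 36 − 25.6667 = 10.33.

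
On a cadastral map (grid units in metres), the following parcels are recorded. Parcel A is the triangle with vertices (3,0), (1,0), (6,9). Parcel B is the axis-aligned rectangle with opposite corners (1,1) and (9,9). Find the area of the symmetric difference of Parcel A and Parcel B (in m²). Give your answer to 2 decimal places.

58.78

|Parcel A| = 9, |Parcel B| = 64, |Parcel A∩Parcel B| = 7.1111.
|Parcel A △ Parcel B| = |Parcel A| + |Parcel B| − 2·|Parcel A∩Parcel B| = 9 + 64 − 14.2222 = 58.78.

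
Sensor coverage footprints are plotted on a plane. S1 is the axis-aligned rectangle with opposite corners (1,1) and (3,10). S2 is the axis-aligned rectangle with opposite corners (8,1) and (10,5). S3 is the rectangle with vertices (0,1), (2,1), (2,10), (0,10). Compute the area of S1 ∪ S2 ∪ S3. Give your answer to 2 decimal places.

By inclusion–exclusion:
Individual areas: |S1| = 18, |S2| = 8, |S3| = 18.
|S1∩S2| = 0 (no overlap).
|S1∩S3|: x∈[1,2], y∈[1,10] → 1·9 = 9.
|S2∩S3| = 0 (no overlap).
|S1∩S2∩S3| = 0.
|S1 ∪ S2 ∪ S3| = 44 − 9 + 0 = 35.00.

35.00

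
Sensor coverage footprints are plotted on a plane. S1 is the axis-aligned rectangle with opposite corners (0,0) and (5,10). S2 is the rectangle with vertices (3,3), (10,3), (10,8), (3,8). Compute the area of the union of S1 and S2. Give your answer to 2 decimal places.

By inclusion–exclusion:
Individual areas: |S1| = 50, |S2| = 35.
|S1∩S2|: x∈[3,5], y∈[3,8] → 2·5 = 10.
|S1 ∪ S2| = 85 − 10 = 75.00.

75.00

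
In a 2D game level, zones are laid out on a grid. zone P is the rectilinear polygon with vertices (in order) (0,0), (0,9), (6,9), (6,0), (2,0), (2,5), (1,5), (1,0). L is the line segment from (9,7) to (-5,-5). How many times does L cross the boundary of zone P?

The segment meets the boundary at (0.833,0), (1,0.143), (2,1), (6,4.429).

4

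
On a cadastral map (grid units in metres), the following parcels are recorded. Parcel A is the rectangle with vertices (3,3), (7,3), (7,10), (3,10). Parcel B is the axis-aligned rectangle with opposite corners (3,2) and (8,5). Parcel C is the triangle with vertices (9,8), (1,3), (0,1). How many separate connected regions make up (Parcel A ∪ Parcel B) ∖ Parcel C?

(Parcel A ∪ Parcel B) ∖ Parcel C splits into 2 disjoint pieces (area 18, area 14.5556).

2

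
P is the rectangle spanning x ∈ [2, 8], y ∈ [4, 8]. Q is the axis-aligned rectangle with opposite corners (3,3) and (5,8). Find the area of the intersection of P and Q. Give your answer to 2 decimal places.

|P∩Q|: x∈[3,5], y∈[4,8] → 2·4 = 8.

8.00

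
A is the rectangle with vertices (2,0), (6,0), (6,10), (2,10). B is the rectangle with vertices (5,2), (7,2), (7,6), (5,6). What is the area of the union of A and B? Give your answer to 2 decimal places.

44.00

By inclusion–exclusion:
Individual areas: |A| = 40, |B| = 8.
|A∩B|: x∈[5,6], y∈[2,6] → 1·4 = 4.
|A ∪ B| = 48 − 4 = 44.00.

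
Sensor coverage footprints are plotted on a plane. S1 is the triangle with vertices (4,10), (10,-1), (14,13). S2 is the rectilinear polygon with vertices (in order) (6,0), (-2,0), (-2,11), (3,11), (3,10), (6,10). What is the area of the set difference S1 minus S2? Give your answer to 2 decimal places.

|S1| = 64, |S1∩S2| = 3.6667.
|S1 ∖ S2| = |S1| − |S1∩S2| = 64 − 3.6667 = 60.33.

60.33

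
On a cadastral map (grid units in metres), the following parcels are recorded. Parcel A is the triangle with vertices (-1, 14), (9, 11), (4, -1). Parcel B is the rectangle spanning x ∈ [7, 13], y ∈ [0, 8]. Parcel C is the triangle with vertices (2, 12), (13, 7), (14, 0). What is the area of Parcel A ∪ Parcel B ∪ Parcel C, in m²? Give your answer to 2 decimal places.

By inclusion–exclusion:
Individual areas: |Parcel A| = 67.5, |Parcel B| = 48, |Parcel C| = 36.
|Parcel A∩Parcel B| = 0.675.
|Parcel A∩Parcel C| = 8.9033.
|Parcel B∩Parcel C| = 22.9.
|Parcel A∩Parcel B∩Parcel C| = 0.5809.
|Parcel A ∪ Parcel B ∪ Parcel C| = 151.5 − 32.4783 + 0.5809 = 119.60.

119.60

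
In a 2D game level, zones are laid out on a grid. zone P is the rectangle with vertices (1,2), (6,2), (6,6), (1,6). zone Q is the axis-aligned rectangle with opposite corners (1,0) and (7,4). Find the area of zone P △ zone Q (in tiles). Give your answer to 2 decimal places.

24.00

|zone P∩zone Q|: x∈[1,6], y∈[2,4] → 5·2 = 10.
|zone P △ zone Q| = |zone P| + |zone Q| − 2·|zone P∩zone Q| = 20 + 24 − 20 = 24.00.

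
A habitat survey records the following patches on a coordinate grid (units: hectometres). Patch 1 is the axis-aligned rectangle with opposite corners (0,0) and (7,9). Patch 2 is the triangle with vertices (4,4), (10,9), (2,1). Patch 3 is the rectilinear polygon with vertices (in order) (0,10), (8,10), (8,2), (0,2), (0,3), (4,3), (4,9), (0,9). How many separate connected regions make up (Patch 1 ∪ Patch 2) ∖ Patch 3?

3

(Patch 1 ∪ Patch 2) ∖ Patch 3 splits into 3 disjoint pieces (area 14, area 24, area 0.3333).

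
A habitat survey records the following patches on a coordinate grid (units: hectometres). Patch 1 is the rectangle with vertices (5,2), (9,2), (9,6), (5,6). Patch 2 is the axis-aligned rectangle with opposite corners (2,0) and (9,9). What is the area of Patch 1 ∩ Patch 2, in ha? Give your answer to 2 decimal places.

16.00

|Patch 1∩Patch 2|: x∈[5,9], y∈[2,6] → 4·4 = 16.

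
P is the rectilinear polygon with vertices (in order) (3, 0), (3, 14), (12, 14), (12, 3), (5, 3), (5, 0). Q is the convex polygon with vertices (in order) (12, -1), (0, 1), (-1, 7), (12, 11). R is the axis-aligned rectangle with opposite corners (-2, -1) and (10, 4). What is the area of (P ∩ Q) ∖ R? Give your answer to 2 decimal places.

|P ∩ Q| = 64.8718.
|(P ∩ Q) ∩ R| = 12.3333.
|(P ∩ Q) ∖ R| = 64.8718 − 12.3333 = 52.54.

52.54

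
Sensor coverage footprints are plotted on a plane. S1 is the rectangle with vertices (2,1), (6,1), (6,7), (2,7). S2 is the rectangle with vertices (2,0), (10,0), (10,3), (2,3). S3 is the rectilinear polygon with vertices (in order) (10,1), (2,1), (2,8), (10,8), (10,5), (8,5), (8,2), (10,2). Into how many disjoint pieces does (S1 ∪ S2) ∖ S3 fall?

2

(S1 ∪ S2) ∖ S3 splits into 2 disjoint pieces (area 2, area 8).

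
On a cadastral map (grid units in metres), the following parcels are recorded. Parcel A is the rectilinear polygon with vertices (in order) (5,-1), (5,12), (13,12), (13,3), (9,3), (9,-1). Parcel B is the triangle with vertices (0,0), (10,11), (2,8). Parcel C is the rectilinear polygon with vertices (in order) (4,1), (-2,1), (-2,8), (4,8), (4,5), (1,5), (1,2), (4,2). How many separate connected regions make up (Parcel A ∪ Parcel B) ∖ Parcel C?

2

(Parcel A ∪ Parcel B) ∖ Parcel C splits into 2 disjoint pieces (area 98.9943, area 0.3295).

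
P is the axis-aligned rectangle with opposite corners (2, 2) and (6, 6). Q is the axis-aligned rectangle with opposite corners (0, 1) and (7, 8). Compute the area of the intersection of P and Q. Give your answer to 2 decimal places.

|P∩Q|: x∈[2,6], y∈[2,6] → 4·4 = 16.

16.00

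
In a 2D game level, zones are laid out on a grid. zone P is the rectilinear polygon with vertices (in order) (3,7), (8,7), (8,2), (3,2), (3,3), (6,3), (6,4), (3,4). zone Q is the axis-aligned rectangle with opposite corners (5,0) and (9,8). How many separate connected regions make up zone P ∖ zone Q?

zone P ∖ zone Q splits into 2 disjoint pieces (area 6, area 2).

2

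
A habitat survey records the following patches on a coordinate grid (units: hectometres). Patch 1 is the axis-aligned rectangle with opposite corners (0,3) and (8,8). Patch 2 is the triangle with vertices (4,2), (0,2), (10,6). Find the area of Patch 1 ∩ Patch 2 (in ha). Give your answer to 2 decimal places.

3.97

The intersection is the polygon with vertices (8,4.667), (5.5,3), (2.5,3), (8,5.2).
By the shoelace formula its area is 3.97.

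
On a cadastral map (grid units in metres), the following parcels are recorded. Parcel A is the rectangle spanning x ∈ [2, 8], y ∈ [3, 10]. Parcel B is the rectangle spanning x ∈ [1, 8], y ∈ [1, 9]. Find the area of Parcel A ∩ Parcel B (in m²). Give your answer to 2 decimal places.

36.00

|Parcel A∩Parcel B|: x∈[2,8], y∈[3,9] → 6·6 = 36.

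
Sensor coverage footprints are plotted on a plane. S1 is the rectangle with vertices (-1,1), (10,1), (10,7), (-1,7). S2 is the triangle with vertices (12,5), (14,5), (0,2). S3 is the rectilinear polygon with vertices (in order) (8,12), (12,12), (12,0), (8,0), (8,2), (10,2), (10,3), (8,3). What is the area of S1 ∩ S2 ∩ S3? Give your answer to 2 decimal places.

0.64

The intersection is the polygon with vertices (8,3.714), (8,4), (10,4.5), (10,4.143).
By the shoelace formula its area is 0.64.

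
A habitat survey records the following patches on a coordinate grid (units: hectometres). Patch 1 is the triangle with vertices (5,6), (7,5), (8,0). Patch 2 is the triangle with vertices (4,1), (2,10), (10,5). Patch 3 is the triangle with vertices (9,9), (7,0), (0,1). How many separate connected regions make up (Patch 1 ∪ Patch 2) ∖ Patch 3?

(Patch 1 ∪ Patch 2) ∖ Patch 3 splits into 3 disjoint pieces (area 0.4919, area 12.3877, area 2.3751).

3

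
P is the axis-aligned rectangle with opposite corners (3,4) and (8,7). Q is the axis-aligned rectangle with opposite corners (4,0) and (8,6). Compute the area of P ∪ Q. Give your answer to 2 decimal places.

By inclusion–exclusion:
Individual areas: |P| = 15, |Q| = 24.
|P∩Q|: x∈[4,8], y∈[4,6] → 4·2 = 8.
|P ∪ Q| = 39 − 8 = 31.00.

31.00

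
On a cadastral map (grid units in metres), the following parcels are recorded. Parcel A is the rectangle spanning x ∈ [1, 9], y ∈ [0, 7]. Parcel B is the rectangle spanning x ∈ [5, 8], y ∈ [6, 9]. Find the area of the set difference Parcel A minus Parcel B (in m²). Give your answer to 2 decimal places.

|Parcel A∩Parcel B|: x∈[5,8], y∈[6,7] → 3·1 = 3.
|Parcel A| = 56.
|Parcel A ∖ Parcel B| = |Parcel A| − |Parcel A∩Parcel B| = 56 − 3 = 53.00.

53.00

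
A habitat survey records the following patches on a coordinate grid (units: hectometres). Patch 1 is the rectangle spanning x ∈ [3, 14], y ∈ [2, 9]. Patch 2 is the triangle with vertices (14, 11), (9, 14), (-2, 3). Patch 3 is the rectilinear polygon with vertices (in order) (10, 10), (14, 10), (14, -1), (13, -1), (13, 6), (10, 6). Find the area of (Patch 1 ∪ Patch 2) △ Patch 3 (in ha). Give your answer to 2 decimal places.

98.25

|Patch 1 ∪ Patch 2| = 109.25.
|(Patch 1 ∪ Patch 2) ∩ Patch 3| = 17.
|(Patch 1 ∪ Patch 2) △ Patch 3| = 109.25 + 23 − 34 = 98.25.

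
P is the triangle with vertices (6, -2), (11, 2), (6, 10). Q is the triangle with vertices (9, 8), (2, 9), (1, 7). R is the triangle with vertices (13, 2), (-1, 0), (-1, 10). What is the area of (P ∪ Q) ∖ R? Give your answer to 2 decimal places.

19.53

|P ∪ Q| = 36.7124.
|(P ∪ Q) ∩ R| = 17.18.
|(P ∪ Q) ∖ R| = 36.7124 − 17.18 = 19.53.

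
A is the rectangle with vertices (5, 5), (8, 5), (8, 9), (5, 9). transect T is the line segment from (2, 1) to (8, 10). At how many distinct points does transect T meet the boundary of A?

The segment meets the boundary at (7.333,9), (5,5.5).

2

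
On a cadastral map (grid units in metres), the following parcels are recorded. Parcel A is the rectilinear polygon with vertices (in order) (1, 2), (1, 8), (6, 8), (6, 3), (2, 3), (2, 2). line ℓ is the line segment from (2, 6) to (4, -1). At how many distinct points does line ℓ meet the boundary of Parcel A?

The segment meets the boundary at (2.857,3).

1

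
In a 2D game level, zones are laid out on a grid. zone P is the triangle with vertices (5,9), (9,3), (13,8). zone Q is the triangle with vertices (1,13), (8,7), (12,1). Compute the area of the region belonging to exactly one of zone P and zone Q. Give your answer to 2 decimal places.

|zone P| = 22, |zone Q| = 9, |zone P∩zone Q| = 5.6947.
|zone P △ zone Q| = |zone P| + |zone Q| − 2·|zone P∩zone Q| = 22 + 9 − 11.3895 = 19.61.

19.61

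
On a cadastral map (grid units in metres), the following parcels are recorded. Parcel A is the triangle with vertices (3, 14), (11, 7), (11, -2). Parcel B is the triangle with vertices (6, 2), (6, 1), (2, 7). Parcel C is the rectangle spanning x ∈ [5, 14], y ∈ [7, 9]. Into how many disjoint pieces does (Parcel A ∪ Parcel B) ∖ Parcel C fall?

(Parcel A ∪ Parcel B) ∖ Parcel C splits into 3 disjoint pieces (area 20.25, area 8.0357, area 2).

3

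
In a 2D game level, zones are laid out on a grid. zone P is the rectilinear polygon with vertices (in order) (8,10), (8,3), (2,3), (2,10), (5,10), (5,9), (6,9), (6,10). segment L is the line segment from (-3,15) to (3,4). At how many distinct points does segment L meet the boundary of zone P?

1

The segment meets the boundary at (2,5.833).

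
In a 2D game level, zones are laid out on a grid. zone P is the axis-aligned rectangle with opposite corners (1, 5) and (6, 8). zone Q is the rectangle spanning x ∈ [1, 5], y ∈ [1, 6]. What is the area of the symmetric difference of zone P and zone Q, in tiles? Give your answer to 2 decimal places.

27.00

|zone P∩zone Q|: x∈[1,5], y∈[5,6] → 4·1 = 4.
|zone P △ zone Q| = |zone P| + |zone Q| − 2·|zone P∩zone Q| = 15 + 20 − 8 = 27.00.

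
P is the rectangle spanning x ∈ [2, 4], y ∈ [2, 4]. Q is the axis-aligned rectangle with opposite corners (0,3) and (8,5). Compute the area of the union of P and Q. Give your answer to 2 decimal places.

18.00

By inclusion–exclusion:
Individual areas: |P| = 4, |Q| = 16.
|P∩Q|: x∈[2,4], y∈[3,4] → 2·1 = 2.
|P ∪ Q| = 20 − 2 = 18.00.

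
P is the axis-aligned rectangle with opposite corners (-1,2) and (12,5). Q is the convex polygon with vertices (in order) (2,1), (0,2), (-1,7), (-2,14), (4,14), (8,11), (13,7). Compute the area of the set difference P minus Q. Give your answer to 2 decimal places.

18.35

|P| = 39, |P∩Q| = 20.65.
|P ∖ Q| = |P| − |P∩Q| = 39 − 20.65 = 18.35.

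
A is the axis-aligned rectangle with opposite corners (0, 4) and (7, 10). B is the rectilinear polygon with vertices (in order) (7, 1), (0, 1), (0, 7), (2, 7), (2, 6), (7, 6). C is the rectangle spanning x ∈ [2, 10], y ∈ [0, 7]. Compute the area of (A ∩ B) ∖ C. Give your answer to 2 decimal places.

6.00

|A ∩ B| = 16.
|(A ∩ B) ∩ C| = 10.
|(A ∩ B) ∖ C| = 16 − 10 = 6.00.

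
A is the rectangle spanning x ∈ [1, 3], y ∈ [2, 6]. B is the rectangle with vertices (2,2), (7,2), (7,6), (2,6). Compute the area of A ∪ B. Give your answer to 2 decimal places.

24.00

By inclusion–exclusion:
Individual areas: |A| = 8, |B| = 20.
|A∩B|: x∈[2,3], y∈[2,6] → 1·4 = 4.
|A ∪ B| = 28 − 4 = 24.00.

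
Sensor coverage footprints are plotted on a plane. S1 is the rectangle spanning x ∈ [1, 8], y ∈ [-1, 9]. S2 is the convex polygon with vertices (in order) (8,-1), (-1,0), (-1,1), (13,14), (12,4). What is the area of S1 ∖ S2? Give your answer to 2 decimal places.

23.04

|S1| = 70, |S1∩S2| = 46.9591.
|S1 ∖ S2| = |S1| − |S1∩S2| = 70 − 46.9591 = 23.04.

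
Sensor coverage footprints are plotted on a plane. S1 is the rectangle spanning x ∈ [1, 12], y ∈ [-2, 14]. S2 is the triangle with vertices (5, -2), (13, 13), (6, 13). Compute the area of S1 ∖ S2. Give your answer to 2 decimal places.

|S1| = 176, |S1∩S2| = 51.5625.
|S1 ∖ S2| = |S1| − |S1∩S2| = 176 − 51.5625 = 124.44.

124.44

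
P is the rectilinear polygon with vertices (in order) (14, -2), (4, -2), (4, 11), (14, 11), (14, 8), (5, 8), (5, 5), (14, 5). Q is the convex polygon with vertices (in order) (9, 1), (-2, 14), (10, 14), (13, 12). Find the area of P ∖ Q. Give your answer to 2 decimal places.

|P| = 103, |P∩Q| = 35.6329.
|P ∖ Q| = |P| − |P∩Q| = 103 − 35.6329 = 67.37.

67.37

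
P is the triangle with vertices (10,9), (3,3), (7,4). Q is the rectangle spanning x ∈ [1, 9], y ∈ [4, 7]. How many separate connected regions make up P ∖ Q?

2

P ∖ Q splits into 2 disjoint pieces (area 1.1333, area 1.4167).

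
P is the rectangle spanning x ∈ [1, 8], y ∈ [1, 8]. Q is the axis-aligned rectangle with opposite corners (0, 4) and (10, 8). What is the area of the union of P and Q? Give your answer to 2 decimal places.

61.00

By inclusion–exclusion:
Individual areas: |P| = 49, |Q| = 40.
|P∩Q|: x∈[1,8], y∈[4,8] → 7·4 = 28.
|P ∪ Q| = 89 − 28 = 61.00.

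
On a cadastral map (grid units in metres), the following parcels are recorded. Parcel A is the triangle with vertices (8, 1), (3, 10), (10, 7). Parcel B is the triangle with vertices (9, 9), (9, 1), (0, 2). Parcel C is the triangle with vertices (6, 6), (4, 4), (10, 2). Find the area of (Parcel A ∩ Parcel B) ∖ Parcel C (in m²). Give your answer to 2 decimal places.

|Parcel A ∩ Parcel B| = 15.1993.
|(Parcel A ∩ Parcel B) ∩ Parcel C| = 4.5114.
|(Parcel A ∩ Parcel B) ∖ Parcel C| = 15.1993 − 4.5114 = 10.69.

10.69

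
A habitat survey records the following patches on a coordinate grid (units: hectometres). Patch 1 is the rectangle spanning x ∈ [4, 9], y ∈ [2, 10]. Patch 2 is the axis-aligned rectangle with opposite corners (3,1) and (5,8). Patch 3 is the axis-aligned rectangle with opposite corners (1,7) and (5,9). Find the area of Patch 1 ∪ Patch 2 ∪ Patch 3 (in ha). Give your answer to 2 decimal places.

53.00

By inclusion–exclusion:
Individual areas: |Patch 1| = 40, |Patch 2| = 14, |Patch 3| = 8.
|Patch 1∩Patch 2|: x∈[4,5], y∈[2,8] → 1·6 = 6.
|Patch 1∩Patch 3|: x∈[4,5], y∈[7,9] → 1·2 = 2.
|Patch 2∩Patch 3|: x∈[3,5], y∈[7,8] → 2·1 = 2.
|Patch 1∩Patch 2∩Patch 3| = 1.
|Patch 1 ∪ Patch 2 ∪ Patch 3| = 62 − 10 + 1 = 53.00.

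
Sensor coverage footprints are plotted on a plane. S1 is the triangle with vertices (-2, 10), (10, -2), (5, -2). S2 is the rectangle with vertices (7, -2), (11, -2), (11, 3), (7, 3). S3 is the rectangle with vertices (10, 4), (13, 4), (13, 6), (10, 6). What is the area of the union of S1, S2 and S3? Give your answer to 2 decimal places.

51.50

By inclusion–exclusion:
Individual areas: |S1| = 30, |S2| = 20, |S3| = 6.
|S1∩S2| = 4.5.
|S1∩S3| = 0.
|S2∩S3| = 0 (no overlap).
|S1∩S2∩S3| = 0.
|S1 ∪ S2 ∪ S3| = 56 − 4.5 + 0 = 51.50.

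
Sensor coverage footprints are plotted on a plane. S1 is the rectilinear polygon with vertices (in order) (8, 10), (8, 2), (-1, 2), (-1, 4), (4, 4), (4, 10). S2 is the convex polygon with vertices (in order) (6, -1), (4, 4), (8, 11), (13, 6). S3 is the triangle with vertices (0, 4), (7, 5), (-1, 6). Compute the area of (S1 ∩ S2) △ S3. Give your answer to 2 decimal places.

|S1 ∩ S2| = 20.9143.
|(S1 ∩ S2) ∩ S3| = 0.8028.
|(S1 ∩ S2) △ S3| = 20.9143 + 7.5 − 1.6056 = 26.81.

26.81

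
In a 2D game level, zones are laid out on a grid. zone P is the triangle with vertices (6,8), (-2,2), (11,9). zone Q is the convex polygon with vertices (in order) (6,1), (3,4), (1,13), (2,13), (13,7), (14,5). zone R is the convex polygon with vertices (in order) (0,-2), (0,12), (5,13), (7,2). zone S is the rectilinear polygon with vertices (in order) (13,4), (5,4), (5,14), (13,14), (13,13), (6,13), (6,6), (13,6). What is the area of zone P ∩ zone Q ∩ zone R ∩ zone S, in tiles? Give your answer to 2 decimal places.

The intersection is the polygon with vertices (5.92,7.94), (6,7.5), (6,6.308), (5,5.769), (5,7.25).
By the shoelace formula its area is 1.57.

1.57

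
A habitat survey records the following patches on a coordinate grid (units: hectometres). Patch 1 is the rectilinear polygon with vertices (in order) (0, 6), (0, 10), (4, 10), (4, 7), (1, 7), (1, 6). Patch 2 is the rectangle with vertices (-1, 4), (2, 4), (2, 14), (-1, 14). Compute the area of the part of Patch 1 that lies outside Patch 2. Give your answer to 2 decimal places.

|Patch 1| = 13, |Patch 1∩Patch 2| = 7.
|Patch 1 ∖ Patch 2| = |Patch 1| − |Patch 1∩Patch 2| = 13 − 7 = 6.00.

6.00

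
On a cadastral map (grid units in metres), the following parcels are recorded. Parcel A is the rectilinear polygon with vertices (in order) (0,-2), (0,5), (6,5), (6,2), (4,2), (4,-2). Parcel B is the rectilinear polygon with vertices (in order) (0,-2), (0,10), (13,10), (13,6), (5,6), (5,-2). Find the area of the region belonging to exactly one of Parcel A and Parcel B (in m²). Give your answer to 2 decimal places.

|Parcel A| = 34, |Parcel B| = 92, |Parcel A∩Parcel B| = 31.
|Parcel A △ Parcel B| = |Parcel A| + |Parcel B| − 2·|Parcel A∩Parcel B| = 34 + 92 − 62 = 64.00.

64.00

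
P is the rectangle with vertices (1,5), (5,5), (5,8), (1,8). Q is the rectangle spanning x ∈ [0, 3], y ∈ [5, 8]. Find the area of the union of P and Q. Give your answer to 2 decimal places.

15.00

By inclusion–exclusion:
Individual areas: |P| = 12, |Q| = 9.
|P∩Q|: x∈[1,3], y∈[5,8] → 2·3 = 6.
|P ∪ Q| = 21 − 6 = 15.00.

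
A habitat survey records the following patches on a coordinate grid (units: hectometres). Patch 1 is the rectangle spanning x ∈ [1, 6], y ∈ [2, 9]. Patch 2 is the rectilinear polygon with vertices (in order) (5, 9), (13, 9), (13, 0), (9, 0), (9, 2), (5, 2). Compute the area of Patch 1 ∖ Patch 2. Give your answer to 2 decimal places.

28.00

|Patch 1| = 35, |Patch 1∩Patch 2| = 7.
|Patch 1 ∖ Patch 2| = |Patch 1| − |Patch 1∩Patch 2| = 35 − 7 = 28.00.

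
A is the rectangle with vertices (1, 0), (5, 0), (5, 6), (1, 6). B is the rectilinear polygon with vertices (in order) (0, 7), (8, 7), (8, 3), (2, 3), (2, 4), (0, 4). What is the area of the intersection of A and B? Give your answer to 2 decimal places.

11.00

The intersection is the polygon with vertices (1,6), (5,6), (5,3), (2,3), (2,4), (1,4).
By the shoelace formula its area is 11.00.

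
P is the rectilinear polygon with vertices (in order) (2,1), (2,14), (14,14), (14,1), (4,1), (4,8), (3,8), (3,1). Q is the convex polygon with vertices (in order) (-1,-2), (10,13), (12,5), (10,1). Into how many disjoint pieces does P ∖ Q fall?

P ∖ Q is a single connected region.

1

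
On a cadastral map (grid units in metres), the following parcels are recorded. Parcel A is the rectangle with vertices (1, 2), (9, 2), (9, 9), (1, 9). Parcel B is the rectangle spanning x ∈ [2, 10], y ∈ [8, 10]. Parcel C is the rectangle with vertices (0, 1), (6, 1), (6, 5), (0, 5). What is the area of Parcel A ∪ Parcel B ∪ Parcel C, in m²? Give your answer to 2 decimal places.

By inclusion–exclusion:
Individual areas: |Parcel A| = 56, |Parcel B| = 16, |Parcel C| = 24.
|Parcel A∩Parcel B|: x∈[2,9], y∈[8,9] → 7·1 = 7.
|Parcel A∩Parcel C|: x∈[1,6], y∈[2,5] → 5·3 = 15.
|Parcel B∩Parcel C| = 0 (no overlap).
|Parcel A∩Parcel B∩Parcel C| = 0.
|Parcel A ∪ Parcel B ∪ Parcel C| = 96 − 22 + 0 = 74.00.

74.00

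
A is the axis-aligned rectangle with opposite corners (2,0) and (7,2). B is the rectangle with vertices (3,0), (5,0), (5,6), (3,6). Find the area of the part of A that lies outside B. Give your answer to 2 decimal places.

6.00

|A∩B|: x∈[3,5], y∈[0,2] → 2·2 = 4.
|A| = 10.
|A ∖ B| = |A| − |A∩B| = 10 − 4 = 6.00.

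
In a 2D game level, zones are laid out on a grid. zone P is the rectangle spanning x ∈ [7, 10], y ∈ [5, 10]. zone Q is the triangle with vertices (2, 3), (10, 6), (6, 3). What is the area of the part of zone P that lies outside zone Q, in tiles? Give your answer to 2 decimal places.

|zone P| = 15, |zone P∩zone Q| = 0.6667.
|zone P ∖ zone Q| = |zone P| − |zone P∩zone Q| = 15 − 0.6667 = 14.33.

14.33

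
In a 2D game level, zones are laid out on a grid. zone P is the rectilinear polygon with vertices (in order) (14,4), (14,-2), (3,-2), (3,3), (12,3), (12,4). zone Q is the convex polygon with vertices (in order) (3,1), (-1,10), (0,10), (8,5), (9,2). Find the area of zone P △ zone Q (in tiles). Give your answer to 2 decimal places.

81.83

|zone P| = 57, |zone Q| = 42.5, |zone P∩zone Q| = 8.8333.
|zone P △ zone Q| = |zone P| + |zone Q| − 2·|zone P∩zone Q| = 57 + 42.5 − 17.6667 = 81.83.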